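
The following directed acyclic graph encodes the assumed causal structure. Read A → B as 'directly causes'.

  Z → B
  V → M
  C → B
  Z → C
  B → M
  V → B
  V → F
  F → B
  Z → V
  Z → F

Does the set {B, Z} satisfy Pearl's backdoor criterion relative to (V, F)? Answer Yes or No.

No

Backdoor paths from V to F (paths whose first edge points into V):
  P1: V <- Z -> F
  P2: V <- Z -> C -> B <- F
  P3: V <- Z -> B <- F
Condition 1 (no descendant of V in the set): FAILS — B is a descendant of V.
Condition 2 (every backdoor path blocked by {B, Z}):
  P1: blocked at fork node Z ∈ conditioning set.
  P2: blocked at fork node Z ∈ conditioning set.
  P3: blocked at fork node Z ∈ conditioning set.
{B, Z} does not satisfy the backdoor criterion.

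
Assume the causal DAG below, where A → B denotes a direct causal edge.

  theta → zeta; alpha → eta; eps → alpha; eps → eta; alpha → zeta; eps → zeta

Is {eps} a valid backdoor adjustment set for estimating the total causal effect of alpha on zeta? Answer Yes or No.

Yes

Backdoor paths from alpha to zeta (paths whose first edge points into alpha):
  P1: alpha <- eps -> zeta
Condition 1 (no descendant of alpha in the set): holds — descendants of alpha are {eta, zeta}; none are in {eps}.
Condition 2 (every backdoor path blocked by {eps}):
  P1: blocked at fork node eps ∈ conditioning set.
{eps} satisfies the backdoor criterion.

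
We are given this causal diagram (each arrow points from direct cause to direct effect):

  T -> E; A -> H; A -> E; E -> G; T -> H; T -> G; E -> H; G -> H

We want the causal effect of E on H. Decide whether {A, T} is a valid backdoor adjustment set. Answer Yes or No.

Backdoor paths from E to H (paths whose first edge points into E):
  P1: E <- A -> H
  P2: E <- T -> G -> H
  P3: E <- T -> H
Condition 1 (no descendant of E in the set): holds — descendants of E are {G, H}; none are in {A, T}.
Condition 2 (every backdoor path blocked by {A, T}):
  P1: blocked at fork node A ∈ conditioning set.
  P2: blocked at fork node T ∈ conditioning set.
  P3: blocked at fork node T ∈ conditioning set.
{A, T} satisfies the backdoor criterion.

Yes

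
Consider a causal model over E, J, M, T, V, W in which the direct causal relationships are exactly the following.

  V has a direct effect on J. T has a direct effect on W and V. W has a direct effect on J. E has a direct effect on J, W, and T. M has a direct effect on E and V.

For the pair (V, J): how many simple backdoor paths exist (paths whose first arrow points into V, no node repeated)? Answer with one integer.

A backdoor path from V to J is any simple undirected path whose first edge points into V (i.e. leaves V via a parent).
Parents of V: {M, T}.
Enumerating:
  P1: V <- M -> E -> T -> W -> J
  P2: V <- M -> E -> W -> J
  P3: V <- M -> E -> J
  P4: V <- T <- E -> W -> J
  P5: V <- T <- E -> J
  P6: V <- T -> W <- E -> J
  P7: V <- T -> W -> J
That exhausts the simple backdoor paths. Count: 7.

7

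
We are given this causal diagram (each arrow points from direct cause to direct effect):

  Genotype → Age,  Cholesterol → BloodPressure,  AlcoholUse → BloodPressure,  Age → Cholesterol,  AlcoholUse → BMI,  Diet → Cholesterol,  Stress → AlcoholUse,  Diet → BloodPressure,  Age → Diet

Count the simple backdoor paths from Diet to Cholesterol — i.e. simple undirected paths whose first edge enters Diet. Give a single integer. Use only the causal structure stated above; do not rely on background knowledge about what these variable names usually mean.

1

A backdoor path from Diet to Cholesterol is any simple undirected path whose first edge points into Diet (i.e. leaves Diet via a parent).
Parents of Diet: {Age}.
Enumerating:
  P1: Diet <- Age -> Cholesterol
That exhausts the simple backdoor paths. Count: 1.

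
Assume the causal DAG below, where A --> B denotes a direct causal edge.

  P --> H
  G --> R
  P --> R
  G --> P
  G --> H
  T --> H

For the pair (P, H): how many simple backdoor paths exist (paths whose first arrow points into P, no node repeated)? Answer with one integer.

1

A backdoor path from P to H is any simple undirected path whose first edge points into P (i.e. leaves P via a parent).
Parents of P: {G}.
Enumerating:
  P1: P <- G -> H
That exhausts the simple backdoor paths. Count: 1.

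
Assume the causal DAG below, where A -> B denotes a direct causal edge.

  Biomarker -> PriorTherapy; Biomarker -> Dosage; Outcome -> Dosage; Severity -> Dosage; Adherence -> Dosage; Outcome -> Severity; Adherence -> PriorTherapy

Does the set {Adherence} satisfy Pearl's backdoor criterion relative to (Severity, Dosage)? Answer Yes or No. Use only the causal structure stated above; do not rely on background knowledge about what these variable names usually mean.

Backdoor paths from Severity to Dosage (paths whose first edge points into Severity):
  P1: Severity <- Outcome -> Dosage
Condition 1 (no descendant of Severity in the set): holds — descendants of Severity are {Dosage}; none are in {Adherence}.
Condition 2 (every backdoor path blocked by {Adherence}):
  P1: open — no interior node is in the conditioning set.
{Adherence} does not satisfy the backdoor criterion.

No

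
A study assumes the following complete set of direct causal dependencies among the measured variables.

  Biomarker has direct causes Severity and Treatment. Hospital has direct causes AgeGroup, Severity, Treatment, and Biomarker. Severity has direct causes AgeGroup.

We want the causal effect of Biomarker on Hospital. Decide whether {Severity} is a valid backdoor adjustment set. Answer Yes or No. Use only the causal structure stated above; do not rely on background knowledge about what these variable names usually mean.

No

Backdoor paths from Biomarker to Hospital (paths whose first edge points into Biomarker):
  P1: Biomarker <- Treatment -> Hospital
  P2: Biomarker <- Severity <- AgeGroup -> Hospital
  P3: Biomarker <- Severity -> Hospital
Condition 1 (no descendant of Biomarker in the set): holds — descendants of Biomarker are {Hospital}; none are in {Severity}.
Condition 2 (every backdoor path blocked by {Severity}):
  P1: open — no interior node is in the conditioning set.
  P2: blocked at chain node Severity ∈ conditioning set.
  P3: blocked at fork node Severity ∈ conditioning set.
{Severity} does not satisfy the backdoor criterion.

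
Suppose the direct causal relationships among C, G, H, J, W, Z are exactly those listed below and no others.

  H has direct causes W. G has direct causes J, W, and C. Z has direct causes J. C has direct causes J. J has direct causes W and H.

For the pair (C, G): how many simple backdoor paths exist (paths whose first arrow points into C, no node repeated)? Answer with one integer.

3

A backdoor path from C to G is any simple undirected path whose first edge points into C (i.e. leaves C via a parent).
Parents of C: {J}.
Enumerating:
  P1: C <- J <- W -> G
  P2: C <- J <- H <- W -> G
  P3: C <- J -> G
That exhausts the simple backdoor paths. Count: 3.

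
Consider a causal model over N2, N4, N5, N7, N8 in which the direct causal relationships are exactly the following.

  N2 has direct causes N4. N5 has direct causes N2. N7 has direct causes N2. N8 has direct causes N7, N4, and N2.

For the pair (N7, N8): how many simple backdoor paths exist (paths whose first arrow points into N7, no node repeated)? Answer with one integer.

A backdoor path from N7 to N8 is any simple undirected path whose first edge points into N7 (i.e. leaves N7 via a parent).
Parents of N7: {N2}.
Enumerating:
  P1: N7 <- N2 <- N4 -> N8
  P2: N7 <- N2 -> N8
That exhausts the simple backdoor paths. Count: 2.

2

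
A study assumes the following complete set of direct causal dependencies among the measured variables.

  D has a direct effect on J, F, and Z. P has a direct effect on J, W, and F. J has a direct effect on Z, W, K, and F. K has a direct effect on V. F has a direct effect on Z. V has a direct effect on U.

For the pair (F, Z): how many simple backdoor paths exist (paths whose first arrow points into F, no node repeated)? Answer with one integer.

A backdoor path from F to Z is any simple undirected path whose first edge points into F (i.e. leaves F via a parent).
Parents of F: {D, J, P}.
Enumerating:
  P1: F <- D -> J -> Z
  P2: F <- D -> Z
  P3: F <- P -> J <- D -> Z
  P4: F <- P -> J -> Z
  P5: F <- P -> W <- J <- D -> Z
  P6: F <- P -> W <- J -> Z
  P7: F <- J <- D -> Z
  P8: F <- J -> Z
That exhausts the simple backdoor paths. Count: 8.

8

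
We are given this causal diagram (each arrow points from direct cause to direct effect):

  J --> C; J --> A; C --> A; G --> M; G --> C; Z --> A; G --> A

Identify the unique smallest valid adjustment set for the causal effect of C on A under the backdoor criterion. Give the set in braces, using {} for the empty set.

Variables eligible for adjustment (non-descendants of C, excluding C and A): {G, J, M, Z}.
Backdoor paths from C to A:
  P1: C <- J -> A
  P2: C <- G -> A
The empty set is not sufficient: P1 (C <- J -> A) has no collider blocking it and no conditioned non-collider, so it is open.
Try {G, J}:
  P1: blocked at fork node J ∈ conditioning set.
  P2: blocked at fork node G ∈ conditioning set.
{G, J} contains no descendant of C and blocks every backdoor path.
Every element of {G, J} is needed (dropping G leaves P2 open; dropping J leaves P1 open), so no proper subset is valid.
Among all size-2 subsets of the eligible variables, only {G, J} blocks every backdoor path, so it is the unique smallest valid adjustment set.

{G, J}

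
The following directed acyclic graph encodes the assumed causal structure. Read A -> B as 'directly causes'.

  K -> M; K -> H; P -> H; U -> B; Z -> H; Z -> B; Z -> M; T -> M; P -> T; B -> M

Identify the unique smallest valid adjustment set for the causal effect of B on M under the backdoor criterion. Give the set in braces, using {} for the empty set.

{Z}

Variables eligible for adjustment (non-descendants of B, excluding B and M): {H, K, P, T, U, Z}.
Backdoor paths from B to M:
  P1: B <- Z -> M
  P2: B <- Z -> H <- P -> T -> M
  P3: B <- Z -> H <- K -> M
The empty set is not sufficient: P1 (B <- Z -> M) has no collider blocking it and no conditioned non-collider, so it is open.
Try {Z}:
  P1: blocked at fork node Z ∈ conditioning set.
  P2: blocked at fork node Z ∈ conditioning set.
  P3: blocked at fork node Z ∈ conditioning set.
{Z} contains no descendant of B and blocks every backdoor path.
No other singleton works — e.g. {P} leaves P1 open — so {Z} is the unique smallest valid adjustment set.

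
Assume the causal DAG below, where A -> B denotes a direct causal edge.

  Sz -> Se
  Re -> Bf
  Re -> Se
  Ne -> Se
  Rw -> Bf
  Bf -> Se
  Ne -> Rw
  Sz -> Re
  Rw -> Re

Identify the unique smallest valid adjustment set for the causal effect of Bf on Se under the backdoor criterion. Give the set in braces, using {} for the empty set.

{Re, Rw}

Variables eligible for adjustment (non-descendants of Bf, excluding Bf and Se): {Ne, Re, Rw, Sz}.
Backdoor paths from Bf to Se:
  P1: Bf <- Rw <- Ne -> Se
  P2: Bf <- Rw -> Re <- Sz -> Se
  P3: Bf <- Rw -> Re -> Se
  P4: Bf <- Re <- Sz -> Se
  P5: Bf <- Re <- Rw <- Ne -> Se
  P6: Bf <- Re -> Se
The empty set is not sufficient: P1 (Bf <- Rw <- Ne -> Se) has no collider blocking it and no conditioned non-collider, so it is open.
Try {Re, Rw}:
  P1: blocked at chain node Rw ∈ conditioning set.
  P2: blocked at fork node Rw ∈ conditioning set.
  P3: blocked at fork node Rw ∈ conditioning set.
  P4: blocked at chain node Re ∈ conditioning set.
  P5: blocked at chain node Re ∈ conditioning set.
  P6: blocked at fork node Re ∈ conditioning set.
{Re, Rw} contains no descendant of Bf and blocks every backdoor path.
Every element of {Re, Rw} is needed (dropping Re leaves P4 open; dropping Rw leaves P1 open), so no proper subset is valid.
Among all size-2 subsets of the eligible variables, only {Re, Rw} blocks every backdoor path, so it is the unique smallest valid adjustment set.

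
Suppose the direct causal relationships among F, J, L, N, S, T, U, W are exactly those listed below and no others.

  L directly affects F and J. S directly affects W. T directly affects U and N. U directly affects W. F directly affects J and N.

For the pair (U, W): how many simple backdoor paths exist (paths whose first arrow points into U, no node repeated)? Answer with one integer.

0

A backdoor path from U to W is any simple undirected path whose first edge points into U (i.e. leaves U via a parent).
Parents of U: {T}.
No simple path from any parent of U reaches W without revisiting U, so there are no backdoor paths.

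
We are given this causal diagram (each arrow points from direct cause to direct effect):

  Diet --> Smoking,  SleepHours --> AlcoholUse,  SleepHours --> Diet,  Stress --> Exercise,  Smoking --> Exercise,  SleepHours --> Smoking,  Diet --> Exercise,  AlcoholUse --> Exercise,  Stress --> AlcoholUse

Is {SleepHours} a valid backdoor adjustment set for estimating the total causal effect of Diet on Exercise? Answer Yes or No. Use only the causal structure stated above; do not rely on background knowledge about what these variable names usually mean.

Backdoor paths from Diet to Exercise (paths whose first edge points into Diet):
  P1: Diet <- SleepHours -> AlcoholUse <- Stress -> Exercise
  P2: Diet <- SleepHours -> AlcoholUse -> Exercise
  P3: Diet <- SleepHours -> Smoking -> Exercise
Condition 1 (no descendant of Diet in the set): holds — descendants of Diet are {Exercise, Smoking}; none are in {SleepHours}.
Condition 2 (every backdoor path blocked by {SleepHours}):
  P1: blocked at fork node SleepHours ∈ conditioning set.
  P2: blocked at fork node SleepHours ∈ conditioning set.
  P3: blocked at fork node SleepHours ∈ conditioning set.
{SleepHours} satisfies the backdoor criterion.

Yes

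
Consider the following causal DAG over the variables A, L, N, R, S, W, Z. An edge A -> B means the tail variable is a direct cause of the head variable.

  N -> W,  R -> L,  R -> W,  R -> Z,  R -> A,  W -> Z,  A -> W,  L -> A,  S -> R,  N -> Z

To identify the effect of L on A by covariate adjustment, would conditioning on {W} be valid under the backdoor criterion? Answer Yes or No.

No

Backdoor paths from L to A (paths whose first edge points into L):
  P1: L <- R -> A
  P2: L <- R -> W <- A
  P3: L <- R -> Z <- N -> W <- A
  P4: L <- R -> Z <- W <- A
Condition 1 (no descendant of L in the set): FAILS — W is a descendant of L.
Condition 2 (every backdoor path blocked by {W}):
  P1: open — no interior node is in the conditioning set.
  P2: open — collider(s) W are conditioned on (or have a conditioned descendant) and no non-collider on the path is in the set.
  P3: blocked at collider Z (neither it nor any descendant is in the conditioning set).
  P4: blocked at collider Z (neither it nor any descendant is in the conditioning set).
{W} does not satisfy the backdoor criterion.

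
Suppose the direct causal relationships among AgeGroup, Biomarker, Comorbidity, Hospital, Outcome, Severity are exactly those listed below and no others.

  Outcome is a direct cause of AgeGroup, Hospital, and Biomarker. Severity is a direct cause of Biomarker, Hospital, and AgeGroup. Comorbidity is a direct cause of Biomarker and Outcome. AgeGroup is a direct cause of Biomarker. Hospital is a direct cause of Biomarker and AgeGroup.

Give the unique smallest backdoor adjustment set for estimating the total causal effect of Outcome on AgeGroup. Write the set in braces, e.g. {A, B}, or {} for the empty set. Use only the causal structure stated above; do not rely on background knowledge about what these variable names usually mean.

Variables eligible for adjustment (non-descendants of Outcome, excluding Outcome and AgeGroup): {Comorbidity, Severity}.
Backdoor paths from Outcome to AgeGroup:
  P1: Outcome <- Comorbidity -> Biomarker <- Severity -> Hospital -> AgeGroup
  P2: Outcome <- Comorbidity -> Biomarker <- Severity -> AgeGroup
  P3: Outcome <- Comorbidity -> Biomarker <- Hospital <- Severity -> AgeGroup
  P4: Outcome <- Comorbidity -> Biomarker <- Hospital -> AgeGroup
  P5: Outcome <- Comorbidity -> Biomarker <- AgeGroup
Each backdoor path contains an unconditioned collider, so every path is already blocked with the empty conditioning set:
  P1: blocked at collider Biomarker (neither it nor any descendant is in the conditioning set).
  P2: blocked at collider Biomarker (neither it nor any descendant is in the conditioning set).
  P3: blocked at collider Biomarker (neither it nor any descendant is in the conditioning set).
  P4: blocked at collider Biomarker (neither it nor any descendant is in the conditioning set).
  P5: blocked at collider Biomarker (neither it nor any descendant is in the conditioning set).
The empty set is therefore the unique smallest valid set.

{}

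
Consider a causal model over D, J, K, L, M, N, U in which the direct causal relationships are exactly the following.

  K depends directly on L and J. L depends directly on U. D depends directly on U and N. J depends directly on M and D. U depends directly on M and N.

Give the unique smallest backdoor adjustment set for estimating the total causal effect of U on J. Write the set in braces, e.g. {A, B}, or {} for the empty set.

Variables eligible for adjustment (non-descendants of U, excluding U and J): {M, N}.
Backdoor paths from U to J:
  P1: U <- N -> D -> J
  P2: U <- M -> J
The empty set is not sufficient: P1 (U <- N -> D -> J) has no collider blocking it and no conditioned non-collider, so it is open.
Try {M, N}:
  P1: blocked at fork node N ∈ conditioning set.
  P2: blocked at fork node M ∈ conditioning set.
{M, N} contains no descendant of U and blocks every backdoor path.
Every element of {M, N} is needed (dropping M leaves P2 open; dropping N leaves P1 open), so no proper subset is valid.
Among all size-2 subsets of the eligible variables, only {M, N} blocks every backdoor path, so it is the unique smallest valid adjustment set.

{M, N}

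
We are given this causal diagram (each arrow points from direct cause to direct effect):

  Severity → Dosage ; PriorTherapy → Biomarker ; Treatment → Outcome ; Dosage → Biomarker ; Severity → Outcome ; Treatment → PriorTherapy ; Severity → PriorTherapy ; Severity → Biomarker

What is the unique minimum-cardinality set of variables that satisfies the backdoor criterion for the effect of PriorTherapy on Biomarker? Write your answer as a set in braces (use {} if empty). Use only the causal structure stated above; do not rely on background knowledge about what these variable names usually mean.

{Severity}

Variables eligible for adjustment (non-descendants of PriorTherapy, excluding PriorTherapy and Biomarker): {Dosage, Outcome, Severity, Treatment}.
Backdoor paths from PriorTherapy to Biomarker:
  P1: PriorTherapy <- Treatment -> Outcome <- Severity -> Dosage -> Biomarker
  P2: PriorTherapy <- Treatment -> Outcome <- Severity -> Biomarker
  P3: PriorTherapy <- Severity -> Dosage -> Biomarker
  P4: PriorTherapy <- Severity -> Biomarker
The empty set is not sufficient: P3 (PriorTherapy <- Severity -> Dosage -> Biomarker) has no collider blocking it and no conditioned non-collider, so it is open.
Try {Severity}:
  P1: blocked at collider Outcome (neither it nor any descendant is in the conditioning set).
  P2: blocked at collider Outcome (neither it nor any descendant is in the conditioning set).
  P3: blocked at fork node Severity ∈ conditioning set.
  P4: blocked at fork node Severity ∈ conditioning set.
{Severity} contains no descendant of PriorTherapy and blocks every backdoor path.
No other singleton works — e.g. {Treatment} leaves P3 open — so {Severity} is the unique smallest valid adjustment set.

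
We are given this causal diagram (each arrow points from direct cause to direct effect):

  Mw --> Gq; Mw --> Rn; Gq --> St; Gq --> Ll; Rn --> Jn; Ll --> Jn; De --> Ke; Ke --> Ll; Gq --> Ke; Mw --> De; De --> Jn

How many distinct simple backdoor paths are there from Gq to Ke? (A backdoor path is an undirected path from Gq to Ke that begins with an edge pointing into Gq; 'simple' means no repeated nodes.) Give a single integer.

A backdoor path from Gq to Ke is any simple undirected path whose first edge points into Gq (i.e. leaves Gq via a parent).
Parents of Gq: {Mw}.
Enumerating:
  P1: Gq <- Mw -> De -> Ke
  P2: Gq <- Mw -> De -> Jn <- Ll <- Ke
  P3: Gq <- Mw -> Rn -> Jn <- De -> Ke
  P4: Gq <- Mw -> Rn -> Jn <- Ll <- Ke
That exhausts the simple backdoor paths. Count: 4.

4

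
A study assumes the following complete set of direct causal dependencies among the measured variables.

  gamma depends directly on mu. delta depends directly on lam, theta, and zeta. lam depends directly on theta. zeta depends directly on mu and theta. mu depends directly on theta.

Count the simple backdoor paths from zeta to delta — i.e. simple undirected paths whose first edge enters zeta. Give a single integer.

A backdoor path from zeta to delta is any simple undirected path whose first edge points into zeta (i.e. leaves zeta via a parent).
Parents of zeta: {mu, theta}.
Enumerating:
  P1: zeta <- theta -> lam -> delta
  P2: zeta <- theta -> delta
  P3: zeta <- mu <- theta -> lam -> delta
  P4: zeta <- mu <- theta -> delta
That exhausts the simple backdoor paths. Count: 4.

4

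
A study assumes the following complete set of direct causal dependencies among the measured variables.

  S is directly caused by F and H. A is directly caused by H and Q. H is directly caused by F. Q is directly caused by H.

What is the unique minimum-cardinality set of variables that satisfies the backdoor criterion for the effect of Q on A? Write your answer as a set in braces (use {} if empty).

{H}

Variables eligible for adjustment (non-descendants of Q, excluding Q and A): {F, H, S}.
Backdoor paths from Q to A:
  P1: Q <- H -> A
The empty set is not sufficient: P1 (Q <- H -> A) has no collider blocking it and no conditioned non-collider, so it is open.
Try {H}:
  P1: blocked at fork node H ∈ conditioning set.
{H} contains no descendant of Q and blocks every backdoor path.
No other singleton works — e.g. {F} leaves P1 open — so {H} is the unique smallest valid adjustment set.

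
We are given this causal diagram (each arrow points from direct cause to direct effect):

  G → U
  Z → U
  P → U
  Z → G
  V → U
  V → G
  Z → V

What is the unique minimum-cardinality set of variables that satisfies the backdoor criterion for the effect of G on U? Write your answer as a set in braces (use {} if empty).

{V, Z}

Variables eligible for adjustment (non-descendants of G, excluding G and U): {P, V, Z}.
Backdoor paths from G to U:
  P1: G <- Z -> V -> U
  P2: G <- Z -> U
  P3: G <- V <- Z -> U
  P4: G <- V -> U
The empty set is not sufficient: P1 (G <- Z -> V -> U) has no collider blocking it and no conditioned non-collider, so it is open.
Try {V, Z}:
  P1: blocked at fork node Z ∈ conditioning set.
  P2: blocked at fork node Z ∈ conditioning set.
  P3: blocked at chain node V ∈ conditioning set.
  P4: blocked at fork node V ∈ conditioning set.
{V, Z} contains no descendant of G and blocks every backdoor path.
Every element of {V, Z} is needed (dropping V leaves P4 open; dropping Z leaves P2 open), so no proper subset is valid.
Among all size-2 subsets of the eligible variables, only {V, Z} blocks every backdoor path, so it is the unique smallest valid adjustment set.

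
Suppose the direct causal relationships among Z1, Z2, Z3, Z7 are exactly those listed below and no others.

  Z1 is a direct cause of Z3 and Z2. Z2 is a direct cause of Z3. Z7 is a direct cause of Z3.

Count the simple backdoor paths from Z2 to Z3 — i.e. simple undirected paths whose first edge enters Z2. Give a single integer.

A backdoor path from Z2 to Z3 is any simple undirected path whose first edge points into Z2 (i.e. leaves Z2 via a parent).
Parents of Z2: {Z1}.
Enumerating:
  P1: Z2 <- Z1 -> Z3
That exhausts the simple backdoor paths. Count: 1.

1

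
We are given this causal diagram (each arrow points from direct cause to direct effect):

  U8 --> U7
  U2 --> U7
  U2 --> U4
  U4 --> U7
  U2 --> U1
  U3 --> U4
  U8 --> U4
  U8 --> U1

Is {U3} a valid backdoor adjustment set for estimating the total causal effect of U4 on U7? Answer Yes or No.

Backdoor paths from U4 to U7 (paths whose first edge points into U4):
  P1: U4 <- U2 -> U7
  P2: U4 <- U2 -> U1 <- U8 -> U7
  P3: U4 <- U8 -> U7
  P4: U4 <- U8 -> U1 <- U2 -> U7
Condition 1 (no descendant of U4 in the set): holds — descendants of U4 are {U7}; none are in {U3}.
Condition 2 (every backdoor path blocked by {U3}):
  P1: open — no interior node is in the conditioning set.
  P2: blocked at collider U1 (neither it nor any descendant is in the conditioning set).
  P3: open — no interior node is in the conditioning set.
  P4: blocked at collider U1 (neither it nor any descendant is in the conditioning set).
{U3} does not satisfy the backdoor criterion.

No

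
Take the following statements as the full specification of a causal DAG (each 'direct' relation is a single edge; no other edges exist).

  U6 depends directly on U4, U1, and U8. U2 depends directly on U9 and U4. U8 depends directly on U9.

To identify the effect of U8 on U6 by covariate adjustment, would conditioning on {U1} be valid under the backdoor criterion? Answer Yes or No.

Yes

Backdoor paths from U8 to U6 (paths whose first edge points into U8):
  P1: U8 <- U9 -> U2 <- U4 -> U6
Condition 1 (no descendant of U8 in the set): holds — descendants of U8 are {U6}; none are in {U1}.
Condition 2 (every backdoor path blocked by {U1}):
  P1: blocked at collider U2 (neither it nor any descendant is in the conditioning set).
{U1} satisfies the backdoor criterion.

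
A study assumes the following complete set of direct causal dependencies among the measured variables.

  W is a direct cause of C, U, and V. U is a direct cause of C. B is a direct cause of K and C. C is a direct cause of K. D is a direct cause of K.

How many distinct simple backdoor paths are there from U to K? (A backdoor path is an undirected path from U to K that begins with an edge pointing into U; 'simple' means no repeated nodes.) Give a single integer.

2

A backdoor path from U to K is any simple undirected path whose first edge points into U (i.e. leaves U via a parent).
Parents of U: {W}.
Enumerating:
  P1: U <- W -> C <- B -> K
  P2: U <- W -> C -> K
That exhausts the simple backdoor paths. Count: 2.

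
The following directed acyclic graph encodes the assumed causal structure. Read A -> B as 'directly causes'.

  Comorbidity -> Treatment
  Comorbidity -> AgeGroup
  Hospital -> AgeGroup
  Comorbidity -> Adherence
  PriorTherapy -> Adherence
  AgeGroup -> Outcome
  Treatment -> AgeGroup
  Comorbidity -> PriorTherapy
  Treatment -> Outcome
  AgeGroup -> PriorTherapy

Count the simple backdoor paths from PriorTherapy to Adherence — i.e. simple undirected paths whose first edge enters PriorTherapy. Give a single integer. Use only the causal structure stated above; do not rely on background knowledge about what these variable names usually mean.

4

A backdoor path from PriorTherapy to Adherence is any simple undirected path whose first edge points into PriorTherapy (i.e. leaves PriorTherapy via a parent).
Parents of PriorTherapy: {AgeGroup, Comorbidity}.
Enumerating:
  P1: PriorTherapy <- Comorbidity -> Adherence
  P2: PriorTherapy <- AgeGroup <- Comorbidity -> Adherence
  P3: PriorTherapy <- AgeGroup <- Treatment <- Comorbidity -> Adherence
  P4: PriorTherapy <- AgeGroup -> Outcome <- Treatment <- Comorbidity -> Adherence
That exhausts the simple backdoor paths. Count: 4.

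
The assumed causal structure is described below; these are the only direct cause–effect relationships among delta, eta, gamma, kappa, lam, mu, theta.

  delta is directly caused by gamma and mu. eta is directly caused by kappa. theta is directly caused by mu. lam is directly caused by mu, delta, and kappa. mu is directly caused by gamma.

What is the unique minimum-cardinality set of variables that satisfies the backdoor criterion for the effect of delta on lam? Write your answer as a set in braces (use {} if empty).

{mu}

Variables eligible for adjustment (non-descendants of delta, excluding delta and lam): {eta, gamma, kappa, mu, theta}.
Backdoor paths from delta to lam:
  P1: delta <- gamma -> mu -> lam
  P2: delta <- mu -> lam
The empty set is not sufficient: P1 (delta <- gamma -> mu -> lam) has no collider blocking it and no conditioned non-collider, so it is open.
Try {mu}:
  P1: blocked at chain node mu ∈ conditioning set.
  P2: blocked at fork node mu ∈ conditioning set.
{mu} contains no descendant of delta and blocks every backdoor path.
No other singleton works — e.g. {gamma} leaves P2 open — so {mu} is the unique smallest valid adjustment set.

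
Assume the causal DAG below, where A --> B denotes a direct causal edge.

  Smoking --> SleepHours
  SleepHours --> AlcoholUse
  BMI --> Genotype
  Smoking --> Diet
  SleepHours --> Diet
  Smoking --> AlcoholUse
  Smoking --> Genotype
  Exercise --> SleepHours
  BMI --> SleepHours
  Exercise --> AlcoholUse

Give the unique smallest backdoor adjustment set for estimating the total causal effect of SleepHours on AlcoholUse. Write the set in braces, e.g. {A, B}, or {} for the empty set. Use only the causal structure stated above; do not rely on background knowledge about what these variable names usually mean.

Variables eligible for adjustment (non-descendants of SleepHours, excluding SleepHours and AlcoholUse): {BMI, Exercise, Genotype, Smoking}.
Backdoor paths from SleepHours to AlcoholUse:
  P1: SleepHours <- Smoking -> AlcoholUse
  P2: SleepHours <- BMI -> Genotype <- Smoking -> AlcoholUse
  P3: SleepHours <- Exercise -> AlcoholUse
The empty set is not sufficient: P1 (SleepHours <- Smoking -> AlcoholUse) has no collider blocking it and no conditioned non-collider, so it is open.
Try {Exercise, Smoking}:
  P1: blocked at fork node Smoking ∈ conditioning set.
  P2: blocked at collider Genotype (neither it nor any descendant is in the conditioning set).
  P3: blocked at fork node Exercise ∈ conditioning set.
{Exercise, Smoking} contains no descendant of SleepHours and blocks every backdoor path.
Every element of {Exercise, Smoking} is needed (dropping Exercise leaves P3 open; dropping Smoking leaves P1 open), so no proper subset is valid.
Among all size-2 subsets of the eligible variables, only {Exercise, Smoking} blocks every backdoor path, so it is the unique smallest valid adjustment set.

{Exercise, Smoking}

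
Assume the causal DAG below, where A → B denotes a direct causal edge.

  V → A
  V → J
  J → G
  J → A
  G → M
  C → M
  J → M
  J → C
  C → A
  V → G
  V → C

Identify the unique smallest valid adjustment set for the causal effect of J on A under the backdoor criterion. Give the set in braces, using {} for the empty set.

Variables eligible for adjustment (non-descendants of J, excluding J and A): {V}.
Backdoor paths from J to A:
  P1: J <- V -> G -> M <- C -> A
  P2: J <- V -> C -> A
  P3: J <- V -> A
The empty set is not sufficient: P2 (J <- V -> C -> A) has no collider blocking it and no conditioned non-collider, so it is open.
Try {V}:
  P1: blocked at fork node V ∈ conditioning set.
  P2: blocked at fork node V ∈ conditioning set.
  P3: blocked at fork node V ∈ conditioning set.
{V} contains no descendant of J and blocks every backdoor path.
{V} is the unique smallest valid adjustment set.

{V}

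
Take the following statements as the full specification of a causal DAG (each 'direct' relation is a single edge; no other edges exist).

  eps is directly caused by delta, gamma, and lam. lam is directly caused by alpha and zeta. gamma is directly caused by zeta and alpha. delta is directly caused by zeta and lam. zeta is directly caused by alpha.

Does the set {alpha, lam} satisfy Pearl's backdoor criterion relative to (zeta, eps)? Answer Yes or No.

No

Backdoor paths from zeta to eps (paths whose first edge points into zeta):
  P1: zeta <- alpha -> lam -> delta -> eps
  P2: zeta <- alpha -> lam -> eps
  P3: zeta <- alpha -> gamma -> eps
Condition 1 (no descendant of zeta in the set): FAILS — lam is a descendant of zeta.
Condition 2 (every backdoor path blocked by {alpha, lam}):
  P1: blocked at fork node alpha ∈ conditioning set.
  P2: blocked at fork node alpha ∈ conditioning set.
  P3: blocked at fork node alpha ∈ conditioning set.
{alpha, lam} does not satisfy the backdoor criterion.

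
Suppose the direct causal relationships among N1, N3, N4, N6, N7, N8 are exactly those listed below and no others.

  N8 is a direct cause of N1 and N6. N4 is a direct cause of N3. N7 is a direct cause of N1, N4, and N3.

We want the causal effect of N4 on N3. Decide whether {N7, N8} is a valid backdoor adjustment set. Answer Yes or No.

Yes

Backdoor paths from N4 to N3 (paths whose first edge points into N4):
  P1: N4 <- N7 -> N3
Condition 1 (no descendant of N4 in the set): holds — descendants of N4 are {N3}; none are in {N7, N8}.
Condition 2 (every backdoor path blocked by {N7, N8}):
  P1: blocked at fork node N7 ∈ conditioning set.
{N7, N8} satisfies the backdoor criterion.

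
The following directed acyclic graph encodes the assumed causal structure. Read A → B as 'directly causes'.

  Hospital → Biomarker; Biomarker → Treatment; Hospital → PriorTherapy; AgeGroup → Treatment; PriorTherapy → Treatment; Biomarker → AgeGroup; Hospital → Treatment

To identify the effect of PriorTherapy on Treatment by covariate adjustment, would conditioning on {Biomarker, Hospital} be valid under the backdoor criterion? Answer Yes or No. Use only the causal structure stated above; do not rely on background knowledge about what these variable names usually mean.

Yes

Backdoor paths from PriorTherapy to Treatment (paths whose first edge points into PriorTherapy):
  P1: PriorTherapy <- Hospital -> Biomarker -> AgeGroup -> Treatment
  P2: PriorTherapy <- Hospital -> Biomarker -> Treatment
  P3: PriorTherapy <- Hospital -> Treatment
Condition 1 (no descendant of PriorTherapy in the set): holds — descendants of PriorTherapy are {Treatment}; none are in {Biomarker, Hospital}.
Condition 2 (every backdoor path blocked by {Biomarker, Hospital}):
  P1: blocked at fork node Hospital ∈ conditioning set.
  P2: blocked at fork node Hospital ∈ conditioning set.
  P3: blocked at fork node Hospital ∈ conditioning set.
{Biomarker, Hospital} satisfies the backdoor criterion.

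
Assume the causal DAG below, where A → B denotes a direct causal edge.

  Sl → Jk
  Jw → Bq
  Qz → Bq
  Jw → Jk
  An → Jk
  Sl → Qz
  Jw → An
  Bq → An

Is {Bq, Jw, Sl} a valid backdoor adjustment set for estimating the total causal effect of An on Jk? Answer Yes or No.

Yes

Backdoor paths from An to Jk (paths whose first edge points into An):
  P1: An <- Jw -> Bq <- Qz <- Sl -> Jk
  P2: An <- Jw -> Jk
  P3: An <- Bq <- Jw -> Jk
  P4: An <- Bq <- Qz <- Sl -> Jk
Condition 1 (no descendant of An in the set): holds — descendants of An are {Jk}; none are in {Bq, Jw, Sl}.
Condition 2 (every backdoor path blocked by {Bq, Jw, Sl}):
  P1: blocked at fork node Jw ∈ conditioning set.
  P2: blocked at fork node Jw ∈ conditioning set.
  P3: blocked at chain node Bq ∈ conditioning set.
  P4: blocked at chain node Bq ∈ conditioning set.
{Bq, Jw, Sl} satisfies the backdoor criterion.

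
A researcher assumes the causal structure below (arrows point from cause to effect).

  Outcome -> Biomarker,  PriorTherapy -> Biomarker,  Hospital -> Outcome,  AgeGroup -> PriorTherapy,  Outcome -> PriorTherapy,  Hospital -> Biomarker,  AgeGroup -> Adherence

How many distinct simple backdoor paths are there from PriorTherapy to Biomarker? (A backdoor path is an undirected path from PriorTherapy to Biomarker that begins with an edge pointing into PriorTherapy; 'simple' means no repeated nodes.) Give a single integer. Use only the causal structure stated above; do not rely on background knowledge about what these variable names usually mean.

2

A backdoor path from PriorTherapy to Biomarker is any simple undirected path whose first edge points into PriorTherapy (i.e. leaves PriorTherapy via a parent).
Parents of PriorTherapy: {AgeGroup, Outcome}.
Enumerating:
  P1: PriorTherapy <- Outcome <- Hospital -> Biomarker
  P2: PriorTherapy <- Outcome -> Biomarker
That exhausts the simple backdoor paths. Count: 2.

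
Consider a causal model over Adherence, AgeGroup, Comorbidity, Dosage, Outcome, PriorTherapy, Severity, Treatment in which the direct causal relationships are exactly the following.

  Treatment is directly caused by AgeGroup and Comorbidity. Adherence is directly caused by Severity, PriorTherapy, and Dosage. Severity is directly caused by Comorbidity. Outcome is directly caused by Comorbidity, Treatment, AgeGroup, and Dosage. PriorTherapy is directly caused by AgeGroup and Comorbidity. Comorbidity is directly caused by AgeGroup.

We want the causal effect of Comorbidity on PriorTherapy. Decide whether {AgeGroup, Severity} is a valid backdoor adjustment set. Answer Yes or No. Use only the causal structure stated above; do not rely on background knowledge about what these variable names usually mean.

No

Backdoor paths from Comorbidity to PriorTherapy (paths whose first edge points into Comorbidity):
  P1: Comorbidity <- AgeGroup -> PriorTherapy
  P2: Comorbidity <- AgeGroup -> Treatment -> Outcome <- Dosage -> Adherence <- PriorTherapy
  P3: Comorbidity <- AgeGroup -> Outcome <- Dosage -> Adherence <- PriorTherapy
Condition 1 (no descendant of Comorbidity in the set): FAILS — Severity is a descendant of Comorbidity.
Condition 2 (every backdoor path blocked by {AgeGroup, Severity}):
  P1: blocked at fork node AgeGroup ∈ conditioning set.
  P2: blocked at fork node AgeGroup ∈ conditioning set.
  P3: blocked at fork node AgeGroup ∈ conditioning set.
{AgeGroup, Severity} does not satisfy the backdoor criterion.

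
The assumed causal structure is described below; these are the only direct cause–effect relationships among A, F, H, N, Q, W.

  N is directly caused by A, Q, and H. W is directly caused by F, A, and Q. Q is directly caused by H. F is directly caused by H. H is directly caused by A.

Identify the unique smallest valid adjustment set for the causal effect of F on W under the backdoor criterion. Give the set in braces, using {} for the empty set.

Variables eligible for adjustment (non-descendants of F, excluding F and W): {A, H, N, Q}.
Backdoor paths from F to W:
  P1: F <- H <- A -> W
  P2: F <- H <- A -> N <- Q -> W
  P3: F <- H -> Q -> W
  P4: F <- H -> Q -> N <- A -> W
  P5: F <- H -> N <- A -> W
  P6: F <- H -> N <- Q -> W
The empty set is not sufficient: P1 (F <- H <- A -> W) has no collider blocking it and no conditioned non-collider, so it is open.
Try {H}:
  P1: blocked at chain node H ∈ conditioning set.
  P2: blocked at chain node H ∈ conditioning set.
  P3: blocked at fork node H ∈ conditioning set.
  P4: blocked at fork node H ∈ conditioning set.
  P5: blocked at fork node H ∈ conditioning set.
  P6: blocked at fork node H ∈ conditioning set.
{H} contains no descendant of F and blocks every backdoor path.
No other singleton works — e.g. {A} leaves P3 open — so {H} is the unique smallest valid adjustment set.

{H}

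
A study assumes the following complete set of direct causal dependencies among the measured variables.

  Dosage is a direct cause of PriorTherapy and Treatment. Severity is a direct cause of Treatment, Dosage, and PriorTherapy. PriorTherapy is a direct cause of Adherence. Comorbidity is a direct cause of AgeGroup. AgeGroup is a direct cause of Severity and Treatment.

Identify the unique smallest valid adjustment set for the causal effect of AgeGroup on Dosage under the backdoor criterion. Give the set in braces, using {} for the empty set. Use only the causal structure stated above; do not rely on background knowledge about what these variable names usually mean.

{}

Variables eligible for adjustment (non-descendants of AgeGroup, excluding AgeGroup and Dosage): {Comorbidity}.
Backdoor paths from AgeGroup to Dosage:
  (none)
With no backdoor paths the empty set already satisfies the criterion, and it is trivially minimal.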